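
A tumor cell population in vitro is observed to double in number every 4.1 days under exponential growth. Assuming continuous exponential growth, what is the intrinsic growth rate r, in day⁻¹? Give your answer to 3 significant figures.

r = ln(2)/t_d = 0.6931/4.1 = 0.16906.

0.169 per day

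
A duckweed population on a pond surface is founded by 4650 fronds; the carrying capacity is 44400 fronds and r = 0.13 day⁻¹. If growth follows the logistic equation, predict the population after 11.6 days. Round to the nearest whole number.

15352 fronds

A = (K − N₀)/N₀ = (44400 − 4650)/4650 = 8.5484.
N(t) = K/(1 + A·e^(−rt)) = 44400/(1 + 8.5484×e^(−0.13×11.6)).
e^(−1.508) = 0.22135; denominator = 1 + 8.5484×0.22135 = 2.8922.
N = 44400/2.8922 = 15351.6.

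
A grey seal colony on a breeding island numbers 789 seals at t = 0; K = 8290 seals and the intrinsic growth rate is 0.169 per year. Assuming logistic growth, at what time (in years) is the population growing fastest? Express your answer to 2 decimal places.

Logistic growth is fastest at N = K/2 = 4145.
A = (K − N₀)/N₀ = 9.507. Set K/(1 + A·e^(−rt)) = K/2 → A·e^(−rt) = 1.
e^(−0.169t) = 1/9.507 = 0.105186, so t = ln(9.507)/0.169 = 2.252/0.169 = 13.326.

13.33 years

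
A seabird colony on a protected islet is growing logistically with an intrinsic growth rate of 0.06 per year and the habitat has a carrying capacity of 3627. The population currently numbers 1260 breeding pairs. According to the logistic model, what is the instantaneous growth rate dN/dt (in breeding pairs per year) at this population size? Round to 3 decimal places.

dN/dt = rN(1 − N/K) = 0.06 × 1260 × (1 − 1260/3627).
1 − 1260/3627 = 0.65261; dN/dt = 0.06 × 1260 × 0.65261 = 49.337.

49.337 breeding pairs per year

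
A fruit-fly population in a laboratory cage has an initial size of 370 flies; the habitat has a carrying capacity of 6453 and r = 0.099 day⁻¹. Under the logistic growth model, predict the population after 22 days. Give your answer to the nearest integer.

A = (K − N₀)/N₀ = (6453 − 370)/370 = 16.441.
N(t) = K/(1 + A·e^(−rt)) = 6453/(1 + 16.441×e^(−0.099×22)).
e^(−2.178) = 0.11327; denominator = 1 + 16.441×0.11327 = 2.8622.
N = 6453/2.8622 = 2254.57.

2255 flies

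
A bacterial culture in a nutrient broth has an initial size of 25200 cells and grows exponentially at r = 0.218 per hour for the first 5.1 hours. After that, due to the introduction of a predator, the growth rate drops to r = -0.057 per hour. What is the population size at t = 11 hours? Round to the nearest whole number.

54726 cells

Phase 1: N(5.1) = 25200·e^(0.218×5.1) = 25200·e^1.112 = 76603.6.
Phase 2 runs for 11 − 5.1 = 5.9 hours at r = -0.057.
N(11) = 76603.6·e^(-0.057×5.9) = 76603.6·e^-0.3363 = 54726.3.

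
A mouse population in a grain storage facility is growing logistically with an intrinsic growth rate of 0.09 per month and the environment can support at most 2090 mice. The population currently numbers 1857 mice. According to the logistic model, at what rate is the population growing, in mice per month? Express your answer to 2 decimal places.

18.63 mice per month

dN/dt = rN(1 − N/K) = 0.09 × 1857 × (1 − 1857/2090).
1 − 1857/2090 = 0.11148; dN/dt = 0.09 × 1857 × 0.11148 = 18.632.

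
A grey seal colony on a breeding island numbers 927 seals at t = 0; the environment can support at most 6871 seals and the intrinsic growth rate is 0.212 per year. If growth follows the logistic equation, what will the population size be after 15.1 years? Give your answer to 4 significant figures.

A = (K − N₀)/N₀ = (6871 − 927)/927 = 6.4121.
N(t) = K/(1 + A·e^(−rt)) = 6871/(1 + 6.4121×e^(−0.212×15.1)).
e^(−3.201) = 0.040713; denominator = 1 + 6.4121×0.040713 = 1.2611.
N = 6871/1.2611 = 5448.6.

5449 seals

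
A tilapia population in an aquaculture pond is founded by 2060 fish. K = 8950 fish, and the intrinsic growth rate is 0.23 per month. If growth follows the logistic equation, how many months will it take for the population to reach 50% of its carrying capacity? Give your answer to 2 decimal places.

A = (K − N₀)/N₀ = (8950 − 2060)/2060 = 3.3447.
Solve 8950/(1 + 3.3447·e^(−0.23t)) = 4475: 1 + 3.3447·e^(−0.23t) = 2, so e^(−0.23t) = 0.298984.
−0.23·t = ln(0.298984) = -1.2074, so t = 1.2074/0.23 = 5.2494.

5.25 months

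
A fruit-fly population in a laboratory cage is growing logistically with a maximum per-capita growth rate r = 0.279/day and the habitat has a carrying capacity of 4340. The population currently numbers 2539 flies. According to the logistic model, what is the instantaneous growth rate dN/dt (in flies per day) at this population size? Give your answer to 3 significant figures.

294 flies per day

dN/dt = rN(1 − N/K) = 0.279 × 2539 × (1 − 2539/4340).
1 − 2539/4340 = 0.41498; dN/dt = 0.279 × 2539 × 0.41498 = 293.96.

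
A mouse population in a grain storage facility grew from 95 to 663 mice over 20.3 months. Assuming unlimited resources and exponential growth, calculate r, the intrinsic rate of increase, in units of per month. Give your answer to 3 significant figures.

From N(t) = N₀·e^(rt): e^(r·20.3) = 663/95 = 6.9789.
r·20.3 = ln(6.9789) = 1.9429, so r = 1.9429/20.3 = 0.095709.

0.0957 per month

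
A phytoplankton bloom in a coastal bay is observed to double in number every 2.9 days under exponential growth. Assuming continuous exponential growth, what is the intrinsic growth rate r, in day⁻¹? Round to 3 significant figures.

0.239 per day

r = ln(2)/t_d = 0.6931/2.9 = 0.23902.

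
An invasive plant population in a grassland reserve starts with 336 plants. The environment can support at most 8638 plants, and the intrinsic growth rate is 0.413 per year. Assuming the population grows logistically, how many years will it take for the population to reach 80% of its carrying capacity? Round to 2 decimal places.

11.12 years

A = (K − N₀)/N₀ = (8638 − 336)/336 = 24.708.
Solve 8638/(1 + 24.708·e^(−0.413t)) = 6910.4: 1 + 24.708·e^(−0.413t) = 1.25, so e^(−0.413t) = 0.010118.
−0.413·t = ln(0.010118) = -4.5934, so t = 4.5934/0.413 = 11.122.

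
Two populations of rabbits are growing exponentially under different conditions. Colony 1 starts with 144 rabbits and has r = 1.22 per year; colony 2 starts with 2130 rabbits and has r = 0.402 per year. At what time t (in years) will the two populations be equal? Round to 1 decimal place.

Set 144·e^(1.22t) = 2130·e^(0.402t).
e^((1.22 − 0.402)t) = 2130/144 → e^(0.818·t) = 14.792.
0.818·t = ln(14.792) = 2.6941, so t = 2.6941/0.818 = 3.2935.

3.3 years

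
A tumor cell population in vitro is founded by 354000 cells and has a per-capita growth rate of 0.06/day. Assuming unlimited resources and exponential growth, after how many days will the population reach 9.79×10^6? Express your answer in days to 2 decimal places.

Set N₀·e^(rt) = 9.79×10^6: e^(0.06·t) = 9.79×10^6/354000 = 27.655.
0.06·t = ln(27.655) = 3.3198, so t = 3.3198/0.06 = 55.33.

55.33 days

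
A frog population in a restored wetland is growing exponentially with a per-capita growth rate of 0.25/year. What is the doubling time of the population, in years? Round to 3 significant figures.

2.77 years

Doubling time t_d = ln(2)/r = 0.6931/0.25 = 2.7726.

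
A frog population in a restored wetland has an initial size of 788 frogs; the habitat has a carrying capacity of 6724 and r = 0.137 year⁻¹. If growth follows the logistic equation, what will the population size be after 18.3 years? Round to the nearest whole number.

A = (K − N₀)/N₀ = (6724 − 788)/788 = 7.533.
N(t) = K/(1 + A·e^(−rt)) = 6724/(1 + 7.533×e^(−0.137×18.3)).
e^(−2.507) = 0.081504; denominator = 1 + 7.533×0.081504 = 1.614.
N = 6724/1.614 = 4166.12.

4166 frogs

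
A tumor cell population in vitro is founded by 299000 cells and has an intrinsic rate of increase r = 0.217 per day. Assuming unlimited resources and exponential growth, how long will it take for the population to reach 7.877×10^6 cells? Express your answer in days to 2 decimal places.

15.07 days

Set N₀·e^(rt) = 7.877×10^6: e^(0.217·t) = 7.877×10^6/299000 = 26.344.
0.217·t = ln(26.344) = 3.2713, so t = 3.2713/0.217 = 15.075.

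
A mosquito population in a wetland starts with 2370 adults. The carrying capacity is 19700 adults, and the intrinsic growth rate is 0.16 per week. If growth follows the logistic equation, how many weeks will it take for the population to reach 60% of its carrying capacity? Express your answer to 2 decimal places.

14.97 weeks

A = (K − N₀)/N₀ = (19700 − 2370)/2370 = 7.3122.
Solve 19700/(1 + 7.3122·e^(−0.16t)) = 11820: 1 + 7.3122·e^(−0.16t) = 1.6667, so e^(−0.16t) = 0.0911714.
−0.16·t = ln(0.0911714) = -2.395, so t = 2.395/0.16 = 14.969.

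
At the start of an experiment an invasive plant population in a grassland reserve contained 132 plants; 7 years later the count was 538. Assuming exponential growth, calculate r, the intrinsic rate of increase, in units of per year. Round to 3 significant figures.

From N(t) = N₀·e^(rt): e^(r·7) = 538/132 = 4.0758.
r·7 = ln(4.0758) = 1.4051, so r = 1.4051/7 = 0.20072.

0.201 per year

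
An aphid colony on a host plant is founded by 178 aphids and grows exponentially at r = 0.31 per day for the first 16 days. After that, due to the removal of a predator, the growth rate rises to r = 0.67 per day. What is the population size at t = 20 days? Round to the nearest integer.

Phase 1: N(16) = 178·e^(0.31×16) = 178·e^4.96 = 25381.7.
Phase 2 runs for 20 − 16 = 4 days at r = 0.67.
N(20) = 25381.7·e^(0.67×4) = 25381.7·e^2.68 = 370194.

370194 aphids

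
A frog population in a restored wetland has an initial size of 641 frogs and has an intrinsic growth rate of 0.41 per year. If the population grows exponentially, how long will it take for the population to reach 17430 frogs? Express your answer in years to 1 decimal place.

Set N₀·e^(rt) = 17430: e^(0.41·t) = 17430/641 = 27.192.
0.41·t = ln(27.192) = 3.3029, so t = 3.3029/0.41 = 8.0559.

8.1 years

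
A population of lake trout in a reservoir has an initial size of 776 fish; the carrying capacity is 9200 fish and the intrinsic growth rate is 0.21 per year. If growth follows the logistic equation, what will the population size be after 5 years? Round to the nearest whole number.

1917 fish

A = (K − N₀)/N₀ = (9200 − 776)/776 = 10.856.
N(t) = K/(1 + A·e^(−rt)) = 9200/(1 + 10.856×e^(−0.21×5)).
e^(−1.05) = 0.34994; denominator = 1 + 10.856×0.34994 = 4.7988.
N = 9200/4.7988 = 1917.14.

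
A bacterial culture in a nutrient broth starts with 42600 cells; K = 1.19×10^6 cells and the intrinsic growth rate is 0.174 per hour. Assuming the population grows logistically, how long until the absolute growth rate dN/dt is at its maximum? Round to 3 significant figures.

Logistic growth is fastest at N = K/2 = 595000.
A = (K − N₀)/N₀ = 26.934. Set K/(1 + A·e^(−rt)) = K/2 → A·e^(−rt) = 1.
e^(−0.174t) = 1/26.934 = 0.0371274, so t = ln(26.934)/0.174 = 3.2934/0.174 = 18.928.

18.9 hours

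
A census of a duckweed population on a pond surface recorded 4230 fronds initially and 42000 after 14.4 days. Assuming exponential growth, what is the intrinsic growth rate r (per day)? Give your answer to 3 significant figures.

From N(t) = N₀·e^(rt): e^(r·14.4) = 42000/4230 = 9.9291.
r·14.4 = ln(9.9291) = 2.2955, so r = 2.2955/14.4 = 0.15941.

0.159 per day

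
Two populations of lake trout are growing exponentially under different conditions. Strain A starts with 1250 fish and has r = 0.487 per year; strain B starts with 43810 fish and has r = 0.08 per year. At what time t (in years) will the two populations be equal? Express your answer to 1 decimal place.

8.7 years

Set 1250·e^(0.487t) = 43810·e^(0.08t).
e^((0.487 − 0.08)t) = 43810/1250 → e^(0.407·t) = 35.048.
0.407·t = ln(35.048) = 3.5567, so t = 3.5567/0.407 = 8.7389.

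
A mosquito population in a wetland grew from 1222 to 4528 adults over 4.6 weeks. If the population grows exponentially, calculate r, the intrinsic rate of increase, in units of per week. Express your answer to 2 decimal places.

From N(t) = N₀·e^(rt): e^(r·4.6) = 4528/1222 = 3.7054.
r·4.6 = ln(3.7054) = 1.3098, so r = 1.3098/4.6 = 0.28474.

0.28 per week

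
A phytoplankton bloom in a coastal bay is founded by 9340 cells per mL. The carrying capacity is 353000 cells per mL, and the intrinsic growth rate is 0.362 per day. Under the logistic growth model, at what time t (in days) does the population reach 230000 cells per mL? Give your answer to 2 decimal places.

A = (K − N₀)/N₀ = (353000 − 9340)/9340 = 36.794.
Solve 353000/(1 + 36.794·e^(−0.362t)) = 230000: 1 + 36.794·e^(−0.362t) = 1.5348, so e^(−0.362t) = 0.0145343.
−0.362·t = ln(0.0145343) = -4.2312, so t = 4.2312/0.362 = 11.689.

11.69 days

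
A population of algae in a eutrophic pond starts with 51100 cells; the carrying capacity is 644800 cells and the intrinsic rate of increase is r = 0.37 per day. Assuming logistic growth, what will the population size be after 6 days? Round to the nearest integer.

285075 cells

A = (K − N₀)/N₀ = (644800 − 51100)/51100 = 11.618.
N(t) = K/(1 + A·e^(−rt)) = 644800/(1 + 11.618×e^(−0.37×6)).
e^(−2.22) = 0.10861; denominator = 1 + 11.618×0.10861 = 2.2619.
N = 644800/2.2619 = 285075.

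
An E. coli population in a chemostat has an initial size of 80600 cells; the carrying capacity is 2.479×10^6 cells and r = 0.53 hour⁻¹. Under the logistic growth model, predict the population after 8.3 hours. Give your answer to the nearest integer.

1815186 cells

A = (K − N₀)/N₀ = (2.479×10^6 − 80600)/80600 = 29.757.
N(t) = K/(1 + A·e^(−rt)) = 2.479×10^6/(1 + 29.757×e^(−0.53×8.3)).
e^(−4.399) = 0.01229; denominator = 1 + 29.757×0.01229 = 1.3657.
N = 2.479×10^6/1.3657 = 1.815186×10^6.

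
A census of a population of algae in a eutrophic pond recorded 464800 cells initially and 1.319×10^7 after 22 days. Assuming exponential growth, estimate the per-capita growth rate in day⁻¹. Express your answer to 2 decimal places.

0.15 per day

From N(t) = N₀·e^(rt): e^(r·22) = 1.319×10^7/464800 = 28.378.
r·22 = ln(28.378) = 3.3456, so r = 3.3456/22 = 0.15207.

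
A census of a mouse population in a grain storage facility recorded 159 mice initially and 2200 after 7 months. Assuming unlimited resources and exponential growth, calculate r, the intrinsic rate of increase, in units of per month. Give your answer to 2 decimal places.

From N(t) = N₀·e^(rt): e^(r·7) = 2200/159 = 13.836.
r·7 = ln(13.836) = 2.6273, so r = 2.6273/7 = 0.37533.

0.38 per month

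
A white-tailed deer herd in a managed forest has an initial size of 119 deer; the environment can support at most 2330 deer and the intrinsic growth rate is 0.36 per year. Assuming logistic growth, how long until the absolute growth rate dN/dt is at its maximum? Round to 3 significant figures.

8.12 years

Logistic growth is fastest at N = K/2 = 1165.
A = (K − N₀)/N₀ = 18.58. Set K/(1 + A·e^(−rt)) = K/2 → A·e^(−rt) = 1.
e^(−0.36t) = 1/18.58 = 0.0538218, so t = ln(18.58)/0.36 = 2.9221/0.36 = 8.1169.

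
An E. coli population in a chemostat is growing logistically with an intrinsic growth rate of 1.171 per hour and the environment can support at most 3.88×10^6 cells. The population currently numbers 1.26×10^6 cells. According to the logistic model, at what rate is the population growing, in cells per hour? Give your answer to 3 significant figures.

996000 cells per hour

dN/dt = rN(1 − N/K) = 1.171 × 1.26×10^6 × (1 − 1.26×10^6/3.88×10^6).
1 − 1.26×10^6/3.88×10^6 = 0.67526; dN/dt = 1.171 × 1.26×10^6 × 0.67526 = 9.96316×10^5.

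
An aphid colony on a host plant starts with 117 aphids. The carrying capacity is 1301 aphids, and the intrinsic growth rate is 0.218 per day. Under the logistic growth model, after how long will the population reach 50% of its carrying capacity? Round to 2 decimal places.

10.62 days

A = (K − N₀)/N₀ = (1301 − 117)/117 = 10.12.
Solve 1301/(1 + 10.12·e^(−0.218t)) = 650.5: 1 + 10.12·e^(−0.218t) = 2, so e^(−0.218t) = 0.0988176.
−0.218·t = ln(0.0988176) = -2.3145, so t = 2.3145/0.218 = 10.617.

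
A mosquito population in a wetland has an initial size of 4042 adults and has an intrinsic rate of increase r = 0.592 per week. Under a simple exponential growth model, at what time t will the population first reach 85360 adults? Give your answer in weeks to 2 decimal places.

5.15 weeks

Set N₀·e^(rt) = 85360: e^(0.592·t) = 85360/4042 = 21.118.
0.592·t = ln(21.118) = 3.0501, so t = 3.0501/0.592 = 5.1523.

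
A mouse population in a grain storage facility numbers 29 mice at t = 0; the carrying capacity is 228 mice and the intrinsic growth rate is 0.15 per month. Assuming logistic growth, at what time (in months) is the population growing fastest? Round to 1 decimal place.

12.8 months

Logistic growth is fastest at N = K/2 = 114.
A = (K − N₀)/N₀ = 6.8621. Set K/(1 + A·e^(−rt)) = K/2 → A·e^(−rt) = 1.
e^(−0.15t) = 1/6.8621 = 0.145729, so t = ln(6.8621)/0.15 = 1.926/0.15 = 12.84.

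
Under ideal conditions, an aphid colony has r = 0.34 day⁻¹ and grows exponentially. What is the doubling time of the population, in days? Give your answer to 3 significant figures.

2.04 days

Doubling time t_d = ln(2)/r = 0.6931/0.34 = 2.0387.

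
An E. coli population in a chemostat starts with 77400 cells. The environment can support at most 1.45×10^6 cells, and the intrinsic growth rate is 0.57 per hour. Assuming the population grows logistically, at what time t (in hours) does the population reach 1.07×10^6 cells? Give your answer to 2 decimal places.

A = (K − N₀)/N₀ = (1.45×10^6 − 77400)/77400 = 17.734.
Solve 1.45×10^6/(1 + 17.734·e^(−0.57t)) = 1.07×10^6: 1 + 17.734·e^(−0.57t) = 1.3551, so e^(−0.57t) = 0.0200261.
−0.57·t = ln(0.0200261) = -3.9107, so t = 3.9107/0.57 = 6.8609.

6.86 hours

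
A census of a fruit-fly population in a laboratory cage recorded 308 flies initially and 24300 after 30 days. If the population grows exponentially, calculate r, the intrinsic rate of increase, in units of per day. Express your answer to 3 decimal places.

From N(t) = N₀·e^(rt): e^(r·30) = 24300/308 = 78.896.
r·30 = ln(78.896) = 4.3681, so r = 4.3681/30 = 0.1456.

0.146 per day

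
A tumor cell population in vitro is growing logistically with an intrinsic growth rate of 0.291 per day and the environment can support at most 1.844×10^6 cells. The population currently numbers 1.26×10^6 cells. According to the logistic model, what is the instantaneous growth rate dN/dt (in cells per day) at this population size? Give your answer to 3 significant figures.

116000 cells per day

dN/dt = rN(1 − N/K) = 0.291 × 1.26×10^6 × (1 − 1.26×10^6/1.844×10^6).
1 − 1.26×10^6/1.844×10^6 = 0.3167; dN/dt = 0.291 × 1.26×10^6 × 0.3167 = 1.16122×10^5.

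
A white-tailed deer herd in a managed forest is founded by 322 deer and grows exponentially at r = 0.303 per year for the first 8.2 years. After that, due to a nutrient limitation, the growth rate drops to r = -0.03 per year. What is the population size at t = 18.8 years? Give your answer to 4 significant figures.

2811 deer

Phase 1: N(8.2) = 322·e^(0.303×8.2) = 322·e^2.485 = 3862.82.
Phase 2 runs for 18.8 − 8.2 = 10.6 years at r = -0.03.
N(18.8) = 3862.82·e^(-0.03×10.6) = 3862.82·e^-0.318 = 2810.6.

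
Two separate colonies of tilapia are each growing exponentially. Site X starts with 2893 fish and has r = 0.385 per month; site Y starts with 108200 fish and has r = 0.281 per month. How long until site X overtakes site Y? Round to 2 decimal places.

Set 2893·e^(0.385t) = 108200·e^(0.281t).
e^((0.385 − 0.281)t) = 108200/2893 → e^(0.104·t) = 37.401.
0.104·t = ln(37.401) = 3.6217, so t = 3.6217/0.104 = 34.824.

34.82 months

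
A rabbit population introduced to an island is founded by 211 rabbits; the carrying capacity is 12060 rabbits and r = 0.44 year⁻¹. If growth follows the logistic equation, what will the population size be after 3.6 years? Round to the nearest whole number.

963 rabbits

A = (K − N₀)/N₀ = (12060 − 211)/211 = 56.156.
N(t) = K/(1 + A·e^(−rt)) = 12060/(1 + 56.156×e^(−0.44×3.6)).
e^(−1.584) = 0.20515; denominator = 1 + 56.156×0.20515 = 12.521.
N = 12060/12.521 = 963.209.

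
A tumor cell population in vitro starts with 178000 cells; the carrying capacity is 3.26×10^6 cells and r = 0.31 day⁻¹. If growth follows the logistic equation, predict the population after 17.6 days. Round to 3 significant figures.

A = (K − N₀)/N₀ = (3.26×10^6 − 178000)/178000 = 17.315.
N(t) = K/(1 + A·e^(−rt)) = 3.26×10^6/(1 + 17.315×e^(−0.31×17.6)).
e^(−5.456) = 0.0042706; denominator = 1 + 17.315×0.0042706 = 1.0739.
N = 3.26×10^6/1.0739 = 3.035541×10^6.

3040000 cells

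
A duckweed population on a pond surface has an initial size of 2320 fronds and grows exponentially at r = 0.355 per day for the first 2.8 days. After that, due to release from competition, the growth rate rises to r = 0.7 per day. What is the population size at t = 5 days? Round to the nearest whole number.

Phase 1: N(2.8) = 2320·e^(0.355×2.8) = 2320·e^0.994 = 6268.69.
Phase 2 runs for 5 − 2.8 = 2.2 days at r = 0.7.
N(5) = 6268.69·e^(0.7×2.2) = 6268.69·e^1.54 = 29240.9.

29241 fronds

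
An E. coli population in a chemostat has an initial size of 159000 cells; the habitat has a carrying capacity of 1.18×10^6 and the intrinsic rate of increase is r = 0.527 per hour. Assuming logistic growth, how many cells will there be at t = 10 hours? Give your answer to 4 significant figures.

A = (K − N₀)/N₀ = (1.18×10^6 − 159000)/159000 = 6.4214.
N(t) = K/(1 + A·e^(−rt)) = 1.18×10^6/(1 + 6.4214×e^(−0.527×10)).
e^(−5.27) = 0.0051436; denominator = 1 + 6.4214×0.0051436 = 1.033.
N = 1.18×10^6/1.033 = 1.142272×10^6.

1142000 cells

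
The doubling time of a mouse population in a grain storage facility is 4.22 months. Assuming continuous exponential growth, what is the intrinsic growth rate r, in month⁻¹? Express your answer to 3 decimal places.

0.164 per month

r = ln(2)/t_d = 0.6931/4.22 = 0.16425.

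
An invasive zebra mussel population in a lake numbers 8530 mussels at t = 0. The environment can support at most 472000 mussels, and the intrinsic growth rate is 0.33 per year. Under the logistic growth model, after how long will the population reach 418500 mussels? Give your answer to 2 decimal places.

A = (K − N₀)/N₀ = (472000 − 8530)/8530 = 54.334.
Solve 472000/(1 + 54.334·e^(−0.33t)) = 418500: 1 + 54.334·e^(−0.33t) = 1.1278, so e^(−0.33t) = 0.0023528.
−0.33·t = ln(0.0023528) = -6.0521, so t = 6.0521/0.33 = 18.34.

18.34 years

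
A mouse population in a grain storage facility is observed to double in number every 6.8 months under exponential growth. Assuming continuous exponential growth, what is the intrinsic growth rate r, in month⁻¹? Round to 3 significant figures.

0.102 per month

r = ln(2)/t_d = 0.6931/6.8 = 0.10193.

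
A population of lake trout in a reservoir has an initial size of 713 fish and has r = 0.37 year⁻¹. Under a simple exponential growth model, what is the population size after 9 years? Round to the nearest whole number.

N(t) = N₀·e^(rt) = 713 × e^(0.37×9) = 713 × e^3.33.
e^3.33 ≈ 27.938, so N ≈ 713 × 27.938 = 19920.

19920 fish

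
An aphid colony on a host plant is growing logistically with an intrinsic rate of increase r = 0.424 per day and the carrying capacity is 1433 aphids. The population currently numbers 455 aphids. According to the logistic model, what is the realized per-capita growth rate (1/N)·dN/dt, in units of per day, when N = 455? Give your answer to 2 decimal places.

0.29 per day

(1/N)·dN/dt = r(1 − N/K) = 0.424 × (1 − 455/1433).
= 0.424 × 0.68248 = 0.28937.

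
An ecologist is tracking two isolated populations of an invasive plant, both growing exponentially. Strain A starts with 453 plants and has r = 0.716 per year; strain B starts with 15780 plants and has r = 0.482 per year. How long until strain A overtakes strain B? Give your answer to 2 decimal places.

15.17 years

Set 453·e^(0.716t) = 15780·e^(0.482t).
e^((0.716 − 0.482)t) = 15780/453 → e^(0.234·t) = 34.834.
0.234·t = ln(34.834) = 3.5506, so t = 3.5506/0.234 = 15.174.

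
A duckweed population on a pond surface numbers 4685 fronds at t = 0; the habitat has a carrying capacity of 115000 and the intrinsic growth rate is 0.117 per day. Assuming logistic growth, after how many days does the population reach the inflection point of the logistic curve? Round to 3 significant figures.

Logistic growth is fastest at N = K/2 = 57500.
A = (K − N₀)/N₀ = 23.546. Set K/(1 + A·e^(−rt)) = K/2 → A·e^(−rt) = 1.
e^(−0.117t) = 1/23.546 = 0.0424693, so t = ln(23.546)/0.117 = 3.159/0.117 = 27.

27.0 days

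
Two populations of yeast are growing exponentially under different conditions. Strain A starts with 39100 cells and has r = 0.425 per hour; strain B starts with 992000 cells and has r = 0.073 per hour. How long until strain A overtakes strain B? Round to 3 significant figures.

Set 39100·e^(0.425t) = 992000·e^(0.073t).
e^((0.425 − 0.073)t) = 992000/39100 → e^(0.352·t) = 25.371.
0.352·t = ln(25.371) = 3.2336, so t = 3.2336/0.352 = 9.1864.

9.19 hours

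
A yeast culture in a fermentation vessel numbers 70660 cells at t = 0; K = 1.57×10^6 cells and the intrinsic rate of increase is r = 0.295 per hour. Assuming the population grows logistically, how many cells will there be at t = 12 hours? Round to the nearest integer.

971754 cells

A = (K − N₀)/N₀ = (1.57×10^6 − 70660)/70660 = 21.219.
N(t) = K/(1 + A·e^(−rt)) = 1.57×10^6/(1 + 21.219×e^(−0.295×12)).
e^(−3.54) = 0.029013; denominator = 1 + 21.219×0.029013 = 1.6156.
N = 1.57×10^6/1.6156 = 971754.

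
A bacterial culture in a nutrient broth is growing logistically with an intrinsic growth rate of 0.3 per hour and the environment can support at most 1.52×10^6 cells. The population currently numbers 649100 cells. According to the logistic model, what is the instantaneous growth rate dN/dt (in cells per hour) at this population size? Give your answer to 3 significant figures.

112000 cells per hour

dN/dt = rN(1 − N/K) = 0.3 × 649100 × (1 − 649100/1.52×10^6).
1 − 649100/1.52×10^6 = 0.57296; dN/dt = 0.3 × 649100 × 0.57296 = 1.11573×10^5.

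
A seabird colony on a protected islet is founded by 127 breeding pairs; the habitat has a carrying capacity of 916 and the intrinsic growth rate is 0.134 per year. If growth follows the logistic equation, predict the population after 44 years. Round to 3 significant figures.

A = (K − N₀)/N₀ = (916 − 127)/127 = 6.2126.
N(t) = K/(1 + A·e^(−rt)) = 916/(1 + 6.2126×e^(−0.134×44)).
e^(−5.896) = 0.0027504; denominator = 1 + 6.2126×0.0027504 = 1.0171.
N = 916/1.0171 = 900.611.

901 breeding pairs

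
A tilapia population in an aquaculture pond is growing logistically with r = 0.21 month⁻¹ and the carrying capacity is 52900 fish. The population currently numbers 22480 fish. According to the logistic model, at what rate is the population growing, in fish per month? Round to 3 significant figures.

dN/dt = rN(1 − N/K) = 0.21 × 22480 × (1 − 22480/52900).
1 − 22480/52900 = 0.57505; dN/dt = 0.21 × 22480 × 0.57505 = 2714.7.

2710 fish per month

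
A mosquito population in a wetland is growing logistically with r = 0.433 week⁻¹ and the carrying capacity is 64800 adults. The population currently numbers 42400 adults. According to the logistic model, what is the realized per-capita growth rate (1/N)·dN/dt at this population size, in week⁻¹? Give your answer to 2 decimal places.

0.15 per week

(1/N)·dN/dt = r(1 − N/K) = 0.433 × (1 − 42400/64800).
= 0.433 × 0.34568 = 0.14968.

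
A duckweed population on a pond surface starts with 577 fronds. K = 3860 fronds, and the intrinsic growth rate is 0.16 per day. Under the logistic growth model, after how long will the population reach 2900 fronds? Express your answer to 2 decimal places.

A = (K − N₀)/N₀ = (3860 − 577)/577 = 5.6898.
Solve 3860/(1 + 5.6898·e^(−0.16t)) = 2900: 1 + 5.6898·e^(−0.16t) = 1.331, so e^(−0.16t) = 0.0581806.
−0.16·t = ln(0.0581806) = -2.8442, so t = 2.8442/0.16 = 17.776.

17.78 days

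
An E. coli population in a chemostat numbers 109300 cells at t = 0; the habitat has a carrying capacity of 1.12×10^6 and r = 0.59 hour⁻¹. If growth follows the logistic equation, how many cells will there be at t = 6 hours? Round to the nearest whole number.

883081 cells

A = (K − N₀)/N₀ = (1.12×10^6 − 109300)/109300 = 9.247.
N(t) = K/(1 + A·e^(−rt)) = 1.12×10^6/(1 + 9.247×e^(−0.59×6)).
e^(−3.54) = 0.029013; denominator = 1 + 9.247×0.029013 = 1.2683.
N = 1.12×10^6/1.2683 = 883081.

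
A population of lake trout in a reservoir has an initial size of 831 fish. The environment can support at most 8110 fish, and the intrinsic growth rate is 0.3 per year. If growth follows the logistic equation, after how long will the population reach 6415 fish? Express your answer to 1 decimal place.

A = (K − N₀)/N₀ = (8110 − 831)/831 = 8.7593.
Solve 8110/(1 + 8.7593·e^(−0.3t)) = 6415: 1 + 8.7593·e^(−0.3t) = 1.2642, so e^(−0.3t) = 0.0301649.
−0.3·t = ln(0.0301649) = -3.5011, so t = 3.5011/0.3 = 11.67.

11.7 years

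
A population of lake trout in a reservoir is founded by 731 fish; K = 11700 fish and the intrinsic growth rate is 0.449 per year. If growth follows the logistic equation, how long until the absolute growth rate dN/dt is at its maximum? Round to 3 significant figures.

6.03 years

Logistic growth is fastest at N = K/2 = 5850.
A = (K − N₀)/N₀ = 15.005. Set K/(1 + A·e^(−rt)) = K/2 → A·e^(−rt) = 1.
e^(−0.449t) = 1/15.005 = 0.0666424, so t = ln(15.005)/0.449 = 2.7084/0.449 = 6.0321.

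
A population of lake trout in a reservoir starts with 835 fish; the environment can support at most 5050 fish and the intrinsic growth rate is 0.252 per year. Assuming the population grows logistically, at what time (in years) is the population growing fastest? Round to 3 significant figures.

Logistic growth is fastest at N = K/2 = 2525.
A = (K − N₀)/N₀ = 5.0479. Set K/(1 + A·e^(−rt)) = K/2 → A·e^(−rt) = 1.
e^(−0.252t) = 1/5.0479 = 0.198102, so t = ln(5.0479)/0.252 = 1.619/0.252 = 6.4245.

6.42 years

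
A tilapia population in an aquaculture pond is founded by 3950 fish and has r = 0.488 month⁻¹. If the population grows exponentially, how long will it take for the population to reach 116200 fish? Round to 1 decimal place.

6.9 months

Set N₀·e^(rt) = 116200: e^(0.488·t) = 116200/3950 = 29.418.
0.488·t = ln(29.418) = 3.3816, so t = 3.3816/0.488 = 6.9295.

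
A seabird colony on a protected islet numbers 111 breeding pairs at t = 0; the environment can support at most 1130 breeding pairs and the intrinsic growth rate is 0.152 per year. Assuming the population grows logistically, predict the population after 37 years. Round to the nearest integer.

1094 breeding pairs

A = (K − N₀)/N₀ = (1130 − 111)/111 = 9.1802.
N(t) = K/(1 + A·e^(−rt)) = 1130/(1 + 9.1802×e^(−0.152×37)).
e^(−5.624) = 0.0036102; denominator = 1 + 9.1802×0.0036102 = 1.0331.
N = 1130/1.0331 = 1093.75.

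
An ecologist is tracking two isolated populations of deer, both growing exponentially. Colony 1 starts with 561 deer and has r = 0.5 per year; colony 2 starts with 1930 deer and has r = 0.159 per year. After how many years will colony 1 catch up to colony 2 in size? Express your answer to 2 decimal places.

3.62 years

Set 561·e^(0.5t) = 1930·e^(0.159t).
e^((0.5 − 0.159)t) = 1930/561 → e^(0.341·t) = 3.4403.
0.341·t = ln(3.4403) = 1.2356, so t = 1.2356/0.341 = 3.6233.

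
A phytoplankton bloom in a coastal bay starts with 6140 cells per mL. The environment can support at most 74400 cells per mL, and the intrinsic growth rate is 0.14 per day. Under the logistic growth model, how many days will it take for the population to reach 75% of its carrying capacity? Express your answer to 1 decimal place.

A = (K − N₀)/N₀ = (74400 − 6140)/6140 = 11.117.
Solve 74400/(1 + 11.117·e^(−0.14t)) = 55800: 1 + 11.117·e^(−0.14t) = 1.3333, so e^(−0.14t) = 0.0299834.
−0.14·t = ln(0.0299834) = -3.5071, so t = 3.5071/0.14 = 25.051.

25.1 days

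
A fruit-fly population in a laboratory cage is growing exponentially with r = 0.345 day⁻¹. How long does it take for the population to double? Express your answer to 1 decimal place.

2.0 days

Doubling time t_d = ln(2)/r = 0.6931/0.345 = 2.0091.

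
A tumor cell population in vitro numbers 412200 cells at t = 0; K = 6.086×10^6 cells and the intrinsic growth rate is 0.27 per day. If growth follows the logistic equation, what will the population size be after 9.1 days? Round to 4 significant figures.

2792000 cells

A = (K − N₀)/N₀ = (6.086×10^6 − 412200)/412200 = 13.765.
N(t) = K/(1 + A·e^(−rt)) = 6.086×10^6/(1 + 13.765×e^(−0.27×9.1)).
e^(−2.457) = 0.085692; denominator = 1 + 13.765×0.085692 = 2.1795.
N = 6.086×10^6/2.1795 = 2.792361×10^6.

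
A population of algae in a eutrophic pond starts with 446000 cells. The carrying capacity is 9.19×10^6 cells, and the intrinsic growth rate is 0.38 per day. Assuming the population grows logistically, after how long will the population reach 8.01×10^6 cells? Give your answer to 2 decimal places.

A = (K − N₀)/N₀ = (9.19×10^6 − 446000)/446000 = 19.605.
Solve 9.19×10^6/(1 + 19.605·e^(−0.38t)) = 8.01×10^6: 1 + 19.605·e^(−0.38t) = 1.1473, so e^(−0.38t) = 0.00751405.
−0.38·t = ln(0.00751405) = -4.891, so t = 4.891/0.38 = 12.871.

12.87 days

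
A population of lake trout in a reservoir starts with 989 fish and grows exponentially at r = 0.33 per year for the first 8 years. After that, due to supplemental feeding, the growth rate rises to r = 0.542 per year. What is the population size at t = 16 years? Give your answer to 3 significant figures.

Phase 1: N(8) = 989·e^(0.33×8) = 989·e^2.64 = 13859.1.
Phase 2 runs for 16 − 8 = 8 years at r = 0.542.
N(16) = 13859.1·e^(0.542×8) = 13859.1·e^4.336 = 1.05885×10^6.

1060000 fish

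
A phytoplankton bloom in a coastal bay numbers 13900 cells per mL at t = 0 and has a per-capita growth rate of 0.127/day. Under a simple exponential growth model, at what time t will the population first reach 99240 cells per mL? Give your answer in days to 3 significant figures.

Set N₀·e^(rt) = 99240: e^(0.127·t) = 99240/13900 = 7.1396.
0.127·t = ln(7.1396) = 1.9657, so t = 1.9657/0.127 = 15.478.

15.5 days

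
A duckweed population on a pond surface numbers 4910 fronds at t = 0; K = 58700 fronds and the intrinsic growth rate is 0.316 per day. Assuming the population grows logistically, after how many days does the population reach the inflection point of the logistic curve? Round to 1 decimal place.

Logistic growth is fastest at N = K/2 = 29350.
A = (K − N₀)/N₀ = 10.955. Set K/(1 + A·e^(−rt)) = K/2 → A·e^(−rt) = 1.
e^(−0.316t) = 1/10.955 = 0.0912809, so t = ln(10.955)/0.316 = 2.3938/0.316 = 7.5754.

7.6 days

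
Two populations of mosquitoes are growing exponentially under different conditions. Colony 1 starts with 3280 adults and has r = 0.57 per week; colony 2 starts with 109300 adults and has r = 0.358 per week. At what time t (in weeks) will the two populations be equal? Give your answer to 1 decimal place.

16.5 weeks

Set 3280·e^(0.57t) = 109300·e^(0.358t).
e^((0.57 − 0.358)t) = 109300/3280 → e^(0.212·t) = 33.323.
0.212·t = ln(33.323) = 3.5063, so t = 3.5063/0.212 = 16.539.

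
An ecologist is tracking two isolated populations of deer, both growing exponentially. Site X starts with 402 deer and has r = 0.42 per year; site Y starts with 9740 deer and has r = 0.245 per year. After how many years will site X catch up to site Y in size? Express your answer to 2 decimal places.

18.21 years

Set 402·e^(0.42t) = 9740·e^(0.245t).
e^((0.42 − 0.245)t) = 9740/402 → e^(0.175·t) = 24.229.
0.175·t = ln(24.229) = 3.1875, so t = 3.1875/0.175 = 18.215.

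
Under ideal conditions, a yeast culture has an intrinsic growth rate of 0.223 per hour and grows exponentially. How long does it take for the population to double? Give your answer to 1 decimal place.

3.1 hours

Doubling time t_d = ln(2)/r = 0.6931/0.223 = 3.1083.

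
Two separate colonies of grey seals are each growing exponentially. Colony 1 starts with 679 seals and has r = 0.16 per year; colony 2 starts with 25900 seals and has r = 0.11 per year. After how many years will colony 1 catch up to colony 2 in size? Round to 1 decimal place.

72.8 years

Set 679·e^(0.16t) = 25900·e^(0.11t).
e^((0.16 − 0.11)t) = 25900/679 → e^(0.05·t) = 38.144.
0.05·t = ln(38.144) = 3.6414, so t = 3.6414/0.05 = 72.828.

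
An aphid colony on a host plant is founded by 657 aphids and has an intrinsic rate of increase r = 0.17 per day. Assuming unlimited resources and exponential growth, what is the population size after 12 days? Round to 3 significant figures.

N(t) = N₀·e^(rt) = 657 × e^(0.17×12) = 657 × e^2.04.
e^2.04 ≈ 7.6906, so N ≈ 657 × 7.6906 = 5052.73.

5050 aphids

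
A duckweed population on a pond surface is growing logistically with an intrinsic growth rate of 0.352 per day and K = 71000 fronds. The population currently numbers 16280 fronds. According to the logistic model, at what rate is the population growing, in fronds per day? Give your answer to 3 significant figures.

4420 fronds per day

dN/dt = rN(1 − N/K) = 0.352 × 16280 × (1 − 16280/71000).
1 − 16280/71000 = 0.7707; dN/dt = 0.352 × 16280 × 0.7707 = 4416.6.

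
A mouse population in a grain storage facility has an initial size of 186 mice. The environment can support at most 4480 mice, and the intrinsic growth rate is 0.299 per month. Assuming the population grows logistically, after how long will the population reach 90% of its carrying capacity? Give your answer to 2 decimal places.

17.85 months

A = (K − N₀)/N₀ = (4480 − 186)/186 = 23.086.
Solve 4480/(1 + 23.086·e^(−0.299t)) = 4032: 1 + 23.086·e^(−0.299t) = 1.1111, so e^(−0.299t) = 0.00481292.
−0.299·t = ln(0.00481292) = -5.3365, so t = 5.3365/0.299 = 17.848.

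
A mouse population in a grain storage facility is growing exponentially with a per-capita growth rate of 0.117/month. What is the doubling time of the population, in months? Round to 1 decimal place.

5.9 months

Doubling time t_d = ln(2)/r = 0.6931/0.117 = 5.9243.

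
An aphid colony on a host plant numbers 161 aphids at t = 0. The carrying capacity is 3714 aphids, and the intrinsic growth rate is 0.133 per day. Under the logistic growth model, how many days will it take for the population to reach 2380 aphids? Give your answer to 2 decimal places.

27.62 days

A = (K − N₀)/N₀ = (3714 − 161)/161 = 22.068.
Solve 3714/(1 + 22.068·e^(−0.133t)) = 2380: 1 + 22.068·e^(−0.133t) = 1.5605, so e^(−0.133t) = 0.0253986.
−0.133·t = ln(0.0253986) = -3.6731, so t = 3.6731/0.133 = 27.617.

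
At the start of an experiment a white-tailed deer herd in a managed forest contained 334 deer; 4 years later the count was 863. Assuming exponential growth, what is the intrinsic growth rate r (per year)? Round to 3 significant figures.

0.237 per year

From N(t) = N₀·e^(rt): e^(r·4) = 863/334 = 2.5838.
r·4 = ln(2.5838) = 0.94927, so r = 0.94927/4 = 0.23732.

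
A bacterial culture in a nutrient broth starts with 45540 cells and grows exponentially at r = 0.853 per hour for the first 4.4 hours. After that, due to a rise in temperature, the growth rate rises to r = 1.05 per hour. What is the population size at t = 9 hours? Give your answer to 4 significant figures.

243200000 cells

Phase 1: N(4.4) = 45540·e^(0.853×4.4) = 45540·e^3.753 = 1.942617×10^6.
Phase 2 runs for 9 − 4.4 = 4.6 hours at r = 1.05.
N(9) = 1.942617×10^6·e^(1.05×4.6) = 1.942617×10^6·e^4.83 = 2.432369×10^8.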